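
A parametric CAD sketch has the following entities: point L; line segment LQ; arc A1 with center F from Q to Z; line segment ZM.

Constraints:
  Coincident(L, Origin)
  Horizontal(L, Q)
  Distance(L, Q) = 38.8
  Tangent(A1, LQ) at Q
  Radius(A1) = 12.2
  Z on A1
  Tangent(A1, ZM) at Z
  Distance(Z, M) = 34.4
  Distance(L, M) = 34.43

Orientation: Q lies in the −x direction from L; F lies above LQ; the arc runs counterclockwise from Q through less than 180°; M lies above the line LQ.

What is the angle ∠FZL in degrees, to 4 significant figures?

154.9°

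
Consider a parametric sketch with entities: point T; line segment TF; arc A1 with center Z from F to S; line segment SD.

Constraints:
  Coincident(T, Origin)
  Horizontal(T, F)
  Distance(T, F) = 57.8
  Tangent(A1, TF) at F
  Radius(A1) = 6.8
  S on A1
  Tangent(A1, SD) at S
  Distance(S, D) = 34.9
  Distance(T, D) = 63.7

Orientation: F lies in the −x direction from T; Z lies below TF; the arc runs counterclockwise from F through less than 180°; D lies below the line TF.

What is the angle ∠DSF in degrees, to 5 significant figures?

122.01°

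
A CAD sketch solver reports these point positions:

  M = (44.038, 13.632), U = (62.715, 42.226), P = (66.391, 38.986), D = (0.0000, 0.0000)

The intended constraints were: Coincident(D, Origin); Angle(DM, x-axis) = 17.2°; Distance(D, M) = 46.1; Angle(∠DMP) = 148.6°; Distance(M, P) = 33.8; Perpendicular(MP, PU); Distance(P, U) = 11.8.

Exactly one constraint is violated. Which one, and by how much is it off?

Distance(P, U) = 11.8 — off by 6.90.

D = (0.00, 0.00) ✓; DM at 17.20° ✓; |DM| = 46.10 ✓; ∠DMP = 148.6° ✓; |MP| = 33.80 ✓; ∠(MP, PU) = 90.01° ✓; |PU| = 4.900 ✗.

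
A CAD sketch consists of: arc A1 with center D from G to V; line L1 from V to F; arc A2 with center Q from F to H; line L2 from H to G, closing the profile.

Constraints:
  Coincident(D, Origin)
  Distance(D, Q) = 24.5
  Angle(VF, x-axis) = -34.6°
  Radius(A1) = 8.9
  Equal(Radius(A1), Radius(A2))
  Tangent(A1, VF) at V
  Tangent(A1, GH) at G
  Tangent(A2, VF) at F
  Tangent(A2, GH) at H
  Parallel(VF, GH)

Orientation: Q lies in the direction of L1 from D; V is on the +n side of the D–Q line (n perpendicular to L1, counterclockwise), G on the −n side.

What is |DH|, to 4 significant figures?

26.07

The slot axis is L1's direction at -34.6°, so u = (cos -34.6°, sin -34.6°) = (0.8231, -0.5678) and n = (−sin -34.6°, cos -34.6°) = (0.5678, 0.8231). D is at the origin and Q lies 24.5 along u from D, so Q = 24.5·u = (20.17, -13.91). Tangency of A1 to both parallel lines with radius 8.9 puts V and G at D ± 8.9·n: V = (5.054, 7.326), G = (-5.054, -7.326). Equal radii place F and H the same way about Q: F = Q + 8.9·n = (25.22, -6.586), H = Q − 8.9·n = (15.11, -21.24). Then |DH| = |H − D| = 26.07.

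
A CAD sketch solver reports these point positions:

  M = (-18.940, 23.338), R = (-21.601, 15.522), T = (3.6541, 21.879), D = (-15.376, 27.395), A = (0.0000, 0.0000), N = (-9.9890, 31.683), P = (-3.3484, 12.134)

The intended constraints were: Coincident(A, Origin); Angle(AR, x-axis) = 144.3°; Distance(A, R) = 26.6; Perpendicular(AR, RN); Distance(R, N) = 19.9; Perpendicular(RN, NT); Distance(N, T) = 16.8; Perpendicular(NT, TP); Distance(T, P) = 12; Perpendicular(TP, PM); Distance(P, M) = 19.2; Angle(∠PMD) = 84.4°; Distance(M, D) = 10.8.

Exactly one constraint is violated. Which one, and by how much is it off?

Distance(M, D) = 10.8 — off by 5.40.

A = (0.00, 0.00) ✓; AR at 144.3° ✓; |AR| = 26.60 ✓; ∠(AR, RN) = 90.00° ✓; |RN| = 19.90 ✓; ∠(RN, NT) = 90.00° ✓; |NT| = 16.80 ✓; ∠(NT, TP) = 90.00° ✓; |TP| = 12.00 ✓; ∠(TP, PM) = 90.00° ✓; |PM| = 19.20 ✓; ∠PMD = 84.40° ✓; |MD| = 5.400 ✗.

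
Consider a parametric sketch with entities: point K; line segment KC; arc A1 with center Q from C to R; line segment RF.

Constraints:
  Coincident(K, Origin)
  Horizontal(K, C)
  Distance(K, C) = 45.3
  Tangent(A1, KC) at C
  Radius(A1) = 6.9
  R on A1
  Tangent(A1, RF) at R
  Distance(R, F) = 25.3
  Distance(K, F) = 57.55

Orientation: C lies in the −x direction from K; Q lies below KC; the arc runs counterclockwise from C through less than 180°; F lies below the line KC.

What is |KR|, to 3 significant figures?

52.7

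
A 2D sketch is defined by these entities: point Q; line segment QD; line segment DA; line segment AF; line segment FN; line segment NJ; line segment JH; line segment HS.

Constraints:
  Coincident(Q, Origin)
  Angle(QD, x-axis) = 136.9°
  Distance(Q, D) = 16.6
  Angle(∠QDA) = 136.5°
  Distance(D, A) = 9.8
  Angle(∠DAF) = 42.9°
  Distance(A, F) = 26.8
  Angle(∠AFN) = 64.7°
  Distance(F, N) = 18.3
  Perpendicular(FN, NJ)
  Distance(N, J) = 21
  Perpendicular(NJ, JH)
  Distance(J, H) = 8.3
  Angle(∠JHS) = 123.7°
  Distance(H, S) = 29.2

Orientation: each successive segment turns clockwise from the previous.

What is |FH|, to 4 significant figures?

23.26

Q is at the origin; QD runs at 136.9° with length 16.6, so D = (-12.12, 11.34). ∠QDA = 136.5° gives DA at 93.40° from the x-axis; with |DA| = 9.8, A = (-12.70, 21.13). ∠DAF = 42.9° gives AF at -43.70° from the x-axis; with |AF| = 26.8, F = (6.674, 2.609). ∠AFN = 64.7° gives FN at -159.0° from the x-axis; with |FN| = 18.3, N = (-10.41, -3.949). FN is perpendicular to NJ, so NJ runs at 111.0°; with |NJ| = 21.0, J = (-17.94, 15.66). NJ ⟂ JH, so JH runs at 21.00°; with |JH| = 8.3, H = (-10.19, 18.63). Then |FH| = |H − F| = 23.26.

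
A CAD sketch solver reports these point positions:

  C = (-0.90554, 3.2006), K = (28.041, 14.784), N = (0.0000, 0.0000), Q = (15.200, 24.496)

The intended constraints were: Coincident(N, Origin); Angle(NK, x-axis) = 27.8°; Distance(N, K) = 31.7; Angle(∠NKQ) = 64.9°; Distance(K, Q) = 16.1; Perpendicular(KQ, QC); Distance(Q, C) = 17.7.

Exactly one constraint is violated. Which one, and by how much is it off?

Distance(Q, C) = 17.7 — off by 9.00.

N = (0.00, 0.00) ✓; NK at 27.80° ✓; |NK| = 31.70 ✓; ∠NKQ = 64.90° ✓; |KQ| = 16.10 ✓; ∠(KQ, QC) = 90.00° ✓; |QC| = 26.70 ✗.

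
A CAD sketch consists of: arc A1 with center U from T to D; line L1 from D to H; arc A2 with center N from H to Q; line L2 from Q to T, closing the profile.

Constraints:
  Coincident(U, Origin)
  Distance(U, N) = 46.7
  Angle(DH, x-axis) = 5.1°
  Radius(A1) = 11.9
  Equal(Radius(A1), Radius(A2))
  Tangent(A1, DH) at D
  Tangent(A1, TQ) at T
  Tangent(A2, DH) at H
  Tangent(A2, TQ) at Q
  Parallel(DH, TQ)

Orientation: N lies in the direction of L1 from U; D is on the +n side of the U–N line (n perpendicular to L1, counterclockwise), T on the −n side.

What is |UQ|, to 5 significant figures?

48.192

The slot axis is L1's direction at 5.1°, so u = (cos 5.1°, sin 5.1°) = (0.99604, 0.088894) and n = (−sin 5.1°, cos 5.1°) = (-0.088894, 0.99604). U is at the origin and N lies 46.7 along u from U, so N = 46.7·u = (46.515, 4.1514). Tangency of A1 to both parallel lines with radius 11.9 puts D and T at U ± 11.9·n: D = (-1.0578, 11.853), T = (1.0578, -11.853). Equal radii place H and Q the same way about N: H = N + 11.9·n = (45.457, 16.004), Q = N − 11.9·n = (47.573, -7.7015). Then |UQ| = |Q − U| = 48.192.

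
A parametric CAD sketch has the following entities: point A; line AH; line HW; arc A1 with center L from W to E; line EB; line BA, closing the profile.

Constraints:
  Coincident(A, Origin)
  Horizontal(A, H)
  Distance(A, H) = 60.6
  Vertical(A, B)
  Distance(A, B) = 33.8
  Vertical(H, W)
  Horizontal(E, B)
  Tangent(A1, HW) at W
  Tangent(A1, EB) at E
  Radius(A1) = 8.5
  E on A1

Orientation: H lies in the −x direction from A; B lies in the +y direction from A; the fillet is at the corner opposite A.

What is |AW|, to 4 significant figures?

65.67

The virtual corner opposite A is at (-60.60, 33.80). Tangency of A1 to HW means the radius LW is perpendicular to HW and A1 meets EB tangentially, so LE is at right angles to EB, with radius 8.5, so the center L sits 8.5 in from both sides at L = (-52.10, 25.30). That places the tangent points at W = (-60.60, 25.30) on HW and E = (-52.10, 33.80) on EB. Then |AW| = |W − A| = 65.67.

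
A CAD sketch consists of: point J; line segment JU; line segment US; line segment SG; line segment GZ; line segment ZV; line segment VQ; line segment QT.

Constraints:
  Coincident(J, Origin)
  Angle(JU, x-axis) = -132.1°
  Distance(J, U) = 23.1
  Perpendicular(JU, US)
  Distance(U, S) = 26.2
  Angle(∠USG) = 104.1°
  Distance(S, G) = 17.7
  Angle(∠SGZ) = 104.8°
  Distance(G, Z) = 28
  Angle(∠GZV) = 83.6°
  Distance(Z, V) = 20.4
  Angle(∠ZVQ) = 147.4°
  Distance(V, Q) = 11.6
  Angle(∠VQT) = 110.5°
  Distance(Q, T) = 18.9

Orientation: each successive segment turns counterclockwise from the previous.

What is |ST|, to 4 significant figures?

7.963

J is at the origin; JU runs at -132.1° with length 23.1, so U = (-15.49, -17.14). The perpendicularity gives US at right angles to JU, so US runs at -42.10°; with |US| = 26.2, S = (3.953, -34.70). ∠USG = 104.1° gives SG at 33.80° from the x-axis; with |SG| = 17.7, G = (18.66, -24.86). ∠SGZ = 104.8° gives GZ at 109.0° from the x-axis; with |GZ| = 28.0, Z = (9.545, 1.616). ∠GZV = 83.6° gives ZV at -154.6° from the x-axis; with |ZV| = 20.4, V = (-8.883, -7.134). ∠ZVQ = 147.4° gives VQ at -122.0° from the x-axis; with |VQ| = 11.6, Q = (-15.03, -16.97). ∠VQT = 110.5° gives QT at -52.50° from the x-axis; with |QT| = 18.9, T = (-3.524, -31.97). Then |ST| = |T − S| = 7.963.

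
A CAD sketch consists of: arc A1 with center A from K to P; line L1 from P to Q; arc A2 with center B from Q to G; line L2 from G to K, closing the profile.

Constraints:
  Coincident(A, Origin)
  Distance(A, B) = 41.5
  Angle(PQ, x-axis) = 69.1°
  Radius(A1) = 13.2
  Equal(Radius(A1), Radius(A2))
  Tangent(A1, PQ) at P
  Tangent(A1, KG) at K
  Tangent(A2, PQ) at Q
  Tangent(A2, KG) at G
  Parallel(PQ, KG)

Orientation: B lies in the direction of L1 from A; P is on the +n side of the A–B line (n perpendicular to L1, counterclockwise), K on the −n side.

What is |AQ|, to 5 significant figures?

43.549

The slot axis is L1's direction at 69.1°, so u = (cos 69.1°, sin 69.1°) = (0.35674, 0.93420) and n = (−sin 69.1°, cos 69.1°) = (-0.93420, 0.35674). A is at the origin and B lies 41.5 along u from A, so B = 41.5·u = (14.805, 38.769). Tangency of A1 to both parallel lines with radius 13.2 puts P and K at A ± 13.2·n: P = (-12.331, 4.7089), K = (12.331, -4.7089). Equal radii place Q and G the same way about B: Q = B + 13.2·n = (2.4731, 43.478), G = B − 13.2·n = (27.136, 34.061). Then |AQ| = |Q − A| = 43.549.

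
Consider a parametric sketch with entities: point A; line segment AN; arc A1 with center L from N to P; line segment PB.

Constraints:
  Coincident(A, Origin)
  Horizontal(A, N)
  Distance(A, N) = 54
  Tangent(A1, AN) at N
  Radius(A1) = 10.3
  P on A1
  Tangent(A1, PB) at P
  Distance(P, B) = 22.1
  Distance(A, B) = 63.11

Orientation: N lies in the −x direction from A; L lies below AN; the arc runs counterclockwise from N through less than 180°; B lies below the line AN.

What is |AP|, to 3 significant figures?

64.9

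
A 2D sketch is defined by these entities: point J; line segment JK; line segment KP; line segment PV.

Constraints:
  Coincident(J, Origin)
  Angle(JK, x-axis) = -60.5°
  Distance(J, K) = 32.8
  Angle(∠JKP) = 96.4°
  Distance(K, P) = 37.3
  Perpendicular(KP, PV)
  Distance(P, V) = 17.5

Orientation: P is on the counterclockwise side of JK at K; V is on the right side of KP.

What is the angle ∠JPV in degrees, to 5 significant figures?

128.52°

J is at the origin; JK runs at -60.5° with length 32.8, so K = 32.8·(cos -60.5°, sin -60.5°) = (16.151, -28.548). ∠JKP = 96.4°, so KP runs at -60.5° + (180° − 96.4°) = 23.100° from the x-axis; with |KP| = 37.3, P = K + 37.3·(cos 23.100°, sin 23.100°) = (50.461, -13.913). KP is perpendicular to PV; with |PV| = 17.5 on the right of KP, V = P + 17.5·(0.39234, -0.91982) = (57.327, -30.010). Then cos ∠JPV = PJ·PV / (|PJ||PV|), giving 128.52°.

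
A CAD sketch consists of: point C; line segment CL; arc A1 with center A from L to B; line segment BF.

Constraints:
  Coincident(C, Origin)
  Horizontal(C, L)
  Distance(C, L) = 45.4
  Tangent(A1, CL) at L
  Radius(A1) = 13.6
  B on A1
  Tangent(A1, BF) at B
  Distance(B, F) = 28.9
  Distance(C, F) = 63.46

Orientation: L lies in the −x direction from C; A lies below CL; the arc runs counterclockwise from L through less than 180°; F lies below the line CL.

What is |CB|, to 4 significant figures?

60.81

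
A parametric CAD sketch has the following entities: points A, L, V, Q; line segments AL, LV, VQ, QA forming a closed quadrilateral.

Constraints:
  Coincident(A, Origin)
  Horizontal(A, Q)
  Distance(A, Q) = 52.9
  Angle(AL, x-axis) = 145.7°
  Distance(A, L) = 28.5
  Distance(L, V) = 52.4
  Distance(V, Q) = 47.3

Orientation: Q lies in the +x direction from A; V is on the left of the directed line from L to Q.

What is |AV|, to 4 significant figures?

44.74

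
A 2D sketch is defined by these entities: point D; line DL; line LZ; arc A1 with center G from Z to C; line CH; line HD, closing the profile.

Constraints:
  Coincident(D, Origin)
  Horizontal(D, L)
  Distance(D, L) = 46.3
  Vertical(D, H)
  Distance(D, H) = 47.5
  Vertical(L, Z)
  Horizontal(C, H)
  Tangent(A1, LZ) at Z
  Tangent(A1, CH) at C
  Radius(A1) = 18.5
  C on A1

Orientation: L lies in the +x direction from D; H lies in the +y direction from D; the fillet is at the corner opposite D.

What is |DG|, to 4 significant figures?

40.17

D is at the origin; DL is horizontal with |DL| = 46.3 and L on the +x side, so L = (46.30, 0.000). DH is vertical with |DH| = 47.5 and H on the +y side, so H = (0.000, 47.50). The virtual corner opposite D is at (46.30, 47.50). The tangent condition forces GZ to be normal to LZ and tangency of A1 to CH means the radius GC is perpendicular to CH, with radius 18.5, so the center G sits 18.5 in from both sides at G = (27.80, 29.00). Then |DG| = |G − D| = 40.17.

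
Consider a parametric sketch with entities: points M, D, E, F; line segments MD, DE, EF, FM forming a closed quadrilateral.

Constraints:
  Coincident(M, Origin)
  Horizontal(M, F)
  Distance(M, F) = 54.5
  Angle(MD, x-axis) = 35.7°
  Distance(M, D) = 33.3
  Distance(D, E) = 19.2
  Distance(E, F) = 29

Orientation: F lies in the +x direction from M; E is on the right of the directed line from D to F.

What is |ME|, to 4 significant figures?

25.50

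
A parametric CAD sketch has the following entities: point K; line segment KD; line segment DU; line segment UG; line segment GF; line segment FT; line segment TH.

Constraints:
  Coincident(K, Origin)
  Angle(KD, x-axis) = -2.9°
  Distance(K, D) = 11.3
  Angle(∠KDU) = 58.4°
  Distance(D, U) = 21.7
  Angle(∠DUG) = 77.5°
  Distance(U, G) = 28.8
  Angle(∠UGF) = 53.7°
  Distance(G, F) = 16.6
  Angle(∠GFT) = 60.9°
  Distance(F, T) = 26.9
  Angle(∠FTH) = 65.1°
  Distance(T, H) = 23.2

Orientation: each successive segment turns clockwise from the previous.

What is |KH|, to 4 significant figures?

30.32

∠GFT = 60.9° gives FT at -112.4° from the x-axis; with |FT| = 26.9, T = (-14.41, -20.33). ∠FTH = 65.1° gives TH at 132.7° from the x-axis; with |TH| = 23.2, H = (-30.14, -3.276). Then |KH| = |H − K| = 30.32.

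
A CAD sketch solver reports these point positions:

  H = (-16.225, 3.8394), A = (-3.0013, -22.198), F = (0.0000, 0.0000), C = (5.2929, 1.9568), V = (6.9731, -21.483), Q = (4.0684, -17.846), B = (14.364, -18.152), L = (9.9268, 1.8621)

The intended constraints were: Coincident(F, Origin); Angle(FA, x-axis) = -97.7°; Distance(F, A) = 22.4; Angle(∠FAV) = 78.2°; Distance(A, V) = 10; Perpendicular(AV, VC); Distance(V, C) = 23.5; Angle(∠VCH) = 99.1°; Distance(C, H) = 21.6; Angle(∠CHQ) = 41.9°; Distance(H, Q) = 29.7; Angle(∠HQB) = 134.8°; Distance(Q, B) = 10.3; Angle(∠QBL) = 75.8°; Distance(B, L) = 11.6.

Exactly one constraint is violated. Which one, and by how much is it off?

Distance(B, L) = 11.6 — off by 8.90.

F = (0.00, 0.00) ✓; FA at -97.70° ✓; |FA| = 22.40 ✓; ∠FAV = 78.20° ✓; |AV| = 10.00 ✓; ∠(AV, VC) = 90.00° ✓; |VC| = 23.50 ✓; ∠VCH = 99.10° ✓; |CH| = 21.60 ✓; ∠CHQ = 41.90° ✓; |HQ| = 29.70 ✓; ∠HQB = 134.8° ✓; |QB| = 10.30 ✓; ∠QBL = 75.80° ✓; |BL| = 20.50 ✗.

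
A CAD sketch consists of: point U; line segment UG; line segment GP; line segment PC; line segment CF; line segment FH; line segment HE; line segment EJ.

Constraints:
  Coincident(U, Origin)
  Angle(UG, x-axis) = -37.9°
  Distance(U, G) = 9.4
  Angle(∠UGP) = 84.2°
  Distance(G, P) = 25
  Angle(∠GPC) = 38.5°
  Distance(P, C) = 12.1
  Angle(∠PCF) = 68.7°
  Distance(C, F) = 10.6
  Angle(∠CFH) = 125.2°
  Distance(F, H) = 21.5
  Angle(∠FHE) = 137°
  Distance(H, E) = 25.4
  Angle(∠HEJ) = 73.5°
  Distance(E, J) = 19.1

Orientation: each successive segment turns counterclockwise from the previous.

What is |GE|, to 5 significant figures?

55.883

∠CFH = 125.2° gives FH at 5.5000° from the x-axis; with |FH| = 21.5, H = (37.603, 5.4091). ∠FHE = 137.0° gives HE at 48.500° from the x-axis; with |HE| = 25.4, E = (54.433, 24.433). Then |GE| = |E − G| = 55.883.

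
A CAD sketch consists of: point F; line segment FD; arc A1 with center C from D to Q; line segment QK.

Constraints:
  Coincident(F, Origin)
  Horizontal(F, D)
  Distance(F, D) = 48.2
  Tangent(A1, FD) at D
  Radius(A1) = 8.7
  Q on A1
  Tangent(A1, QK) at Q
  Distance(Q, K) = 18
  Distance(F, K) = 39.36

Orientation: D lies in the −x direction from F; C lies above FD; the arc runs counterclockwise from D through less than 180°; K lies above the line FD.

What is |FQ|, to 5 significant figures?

40.585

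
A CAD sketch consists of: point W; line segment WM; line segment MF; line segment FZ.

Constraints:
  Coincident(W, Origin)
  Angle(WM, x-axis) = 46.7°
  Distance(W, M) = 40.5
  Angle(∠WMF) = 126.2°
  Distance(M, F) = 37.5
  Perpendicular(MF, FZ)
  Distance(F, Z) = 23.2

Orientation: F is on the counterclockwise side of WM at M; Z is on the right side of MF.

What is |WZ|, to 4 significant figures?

83.04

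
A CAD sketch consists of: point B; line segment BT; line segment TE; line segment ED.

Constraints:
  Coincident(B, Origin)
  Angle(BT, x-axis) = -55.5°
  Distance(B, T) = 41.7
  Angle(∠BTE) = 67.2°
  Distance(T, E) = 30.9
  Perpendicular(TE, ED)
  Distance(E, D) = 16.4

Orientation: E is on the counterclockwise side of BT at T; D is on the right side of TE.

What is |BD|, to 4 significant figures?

56.79

B is at the origin; BT runs at -55.5° with length 41.7, so T = 41.7·(cos -55.5°, sin -55.5°) = (23.62, -34.37). ∠BTE = 67.2°, so TE runs at -55.5° + (180° − 67.2°) = 57.30° from the x-axis; with |TE| = 30.9, E = T + 30.9·(cos 57.30°, sin 57.30°) = (40.31, -8.363). TE ⟂ ED; with |ED| = 16.4 on the right of TE, D = E + 16.4·(0.8415, -0.5402) = (54.11, -17.22). Then |BD| = |D − B| = 56.79.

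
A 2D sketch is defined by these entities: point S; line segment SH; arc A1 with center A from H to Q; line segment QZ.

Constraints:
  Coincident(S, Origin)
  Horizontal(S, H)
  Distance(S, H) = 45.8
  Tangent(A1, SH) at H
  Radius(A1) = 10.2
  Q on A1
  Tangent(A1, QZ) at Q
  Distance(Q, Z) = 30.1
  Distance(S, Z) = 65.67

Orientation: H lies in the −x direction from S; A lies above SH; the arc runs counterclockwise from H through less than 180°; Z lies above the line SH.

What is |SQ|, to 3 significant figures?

39.7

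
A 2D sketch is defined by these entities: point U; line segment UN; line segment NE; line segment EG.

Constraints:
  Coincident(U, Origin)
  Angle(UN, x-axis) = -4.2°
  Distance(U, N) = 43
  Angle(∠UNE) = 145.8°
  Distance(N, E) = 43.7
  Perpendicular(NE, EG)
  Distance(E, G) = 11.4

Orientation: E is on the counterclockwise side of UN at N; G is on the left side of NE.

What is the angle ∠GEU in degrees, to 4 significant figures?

73.04°

U is at the origin; UN runs at -4.2° with length 43.0, so N = 43.0·(cos -4.2°, sin -4.2°) = (42.88, -3.149). ∠UNE = 145.8°, so NE runs at -4.2° + (180° − 145.8°) = 30.00° from the x-axis; with |NE| = 43.7, E = N + 43.7·(cos 30.00°, sin 30.00°) = (80.73, 18.70). The perpendicularity gives EG at right angles to NE; with |EG| = 11.4 on the left of NE, G = E + 11.4·(-0.5000, 0.8660) = (75.03, 28.57). Then cos ∠GEU = EG·EU / (|EG||EU|), giving 73.04°.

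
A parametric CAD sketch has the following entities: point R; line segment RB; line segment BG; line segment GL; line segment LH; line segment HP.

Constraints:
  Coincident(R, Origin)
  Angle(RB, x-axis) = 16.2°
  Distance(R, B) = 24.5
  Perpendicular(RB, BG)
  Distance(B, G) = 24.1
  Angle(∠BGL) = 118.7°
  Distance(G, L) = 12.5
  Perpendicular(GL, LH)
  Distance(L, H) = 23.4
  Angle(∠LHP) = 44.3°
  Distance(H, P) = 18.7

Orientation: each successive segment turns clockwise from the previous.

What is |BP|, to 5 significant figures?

15.652

R is at the origin; RB runs at 16.2° with length 24.5, so B = (23.527, 6.8353). RB ⟂ BG, so BG runs at -73.800°; with |BG| = 24.1, G = (30.251, -16.308). ∠BGL = 118.7° gives GL at -135.10° from the x-axis; with |GL| = 12.5, L = (21.397, -25.131). GL ⟂ LH, so LH runs at 134.90°; with |LH| = 23.4, H = (4.8792, -8.5560). ∠LHP = 44.3° gives HP at -0.80000° from the x-axis; with |HP| = 18.7, P = (23.577, -8.8171). Then |BP| = |P − B| = 15.652.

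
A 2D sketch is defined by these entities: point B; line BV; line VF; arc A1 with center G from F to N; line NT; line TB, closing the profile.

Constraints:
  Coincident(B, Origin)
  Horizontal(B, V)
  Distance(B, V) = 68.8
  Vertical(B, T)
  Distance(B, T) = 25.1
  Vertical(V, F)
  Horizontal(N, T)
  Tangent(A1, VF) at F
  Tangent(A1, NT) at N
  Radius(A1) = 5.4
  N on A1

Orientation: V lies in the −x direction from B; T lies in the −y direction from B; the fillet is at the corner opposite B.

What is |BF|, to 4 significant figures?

71.56

B is at the origin; BV is horizontal with |BV| = 68.8 and V on the −x side, so V = (-68.80, 0.000). B and T share the same x with |BT| = 25.1 and T on the −y side, so T = (0.000, -25.10). The virtual corner opposite B is at (-68.80, -25.10). The tangent condition forces GF to be normal to VF and A1 meets NT tangentially, so GN is at right angles to NT, with radius 5.4, so the center G sits 5.4 in from both sides at G = (-63.40, -19.70). That places the tangent points at F = (-68.80, -19.70) on VF and N = (-63.40, -25.10) on NT. Then |BF| = |F − B| = 71.56.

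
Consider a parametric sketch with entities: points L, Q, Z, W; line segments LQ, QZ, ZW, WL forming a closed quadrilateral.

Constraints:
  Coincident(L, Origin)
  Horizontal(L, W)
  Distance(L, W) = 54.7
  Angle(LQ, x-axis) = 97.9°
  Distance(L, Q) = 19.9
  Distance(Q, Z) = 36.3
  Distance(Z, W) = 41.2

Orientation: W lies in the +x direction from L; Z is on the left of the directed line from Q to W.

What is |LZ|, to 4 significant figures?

45.57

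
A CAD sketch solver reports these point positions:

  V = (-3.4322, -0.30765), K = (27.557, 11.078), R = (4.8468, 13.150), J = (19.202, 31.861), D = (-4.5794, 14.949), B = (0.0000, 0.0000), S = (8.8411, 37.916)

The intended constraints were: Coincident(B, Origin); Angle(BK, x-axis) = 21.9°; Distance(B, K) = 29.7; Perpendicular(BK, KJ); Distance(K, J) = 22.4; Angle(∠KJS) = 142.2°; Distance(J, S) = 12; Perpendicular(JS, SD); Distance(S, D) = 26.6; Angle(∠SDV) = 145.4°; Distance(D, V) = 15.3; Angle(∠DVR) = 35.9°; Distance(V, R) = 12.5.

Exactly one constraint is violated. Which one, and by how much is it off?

Distance(V, R) = 12.5 — off by 3.30.

B = (0.00, 0.00) ✓; BK at 21.90° ✓; |BK| = 29.70 ✓; ∠(BK, KJ) = 90.00° ✓; |KJ| = 22.40 ✓; ∠KJS = 142.2° ✓; |JS| = 12.00 ✓; ∠(JS, SD) = 90.00° ✓; |SD| = 26.60 ✓; ∠SDV = 145.4° ✓; |DV| = 15.30 ✓; ∠DVR = 35.90° ✓; |VR| = 15.80 ✗.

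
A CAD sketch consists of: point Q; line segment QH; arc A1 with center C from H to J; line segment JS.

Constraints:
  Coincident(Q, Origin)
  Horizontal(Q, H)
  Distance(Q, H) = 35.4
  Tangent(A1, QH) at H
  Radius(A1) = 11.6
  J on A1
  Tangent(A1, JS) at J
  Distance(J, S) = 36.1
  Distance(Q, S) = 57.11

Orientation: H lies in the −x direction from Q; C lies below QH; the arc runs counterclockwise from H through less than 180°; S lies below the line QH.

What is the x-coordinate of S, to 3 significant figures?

-29.3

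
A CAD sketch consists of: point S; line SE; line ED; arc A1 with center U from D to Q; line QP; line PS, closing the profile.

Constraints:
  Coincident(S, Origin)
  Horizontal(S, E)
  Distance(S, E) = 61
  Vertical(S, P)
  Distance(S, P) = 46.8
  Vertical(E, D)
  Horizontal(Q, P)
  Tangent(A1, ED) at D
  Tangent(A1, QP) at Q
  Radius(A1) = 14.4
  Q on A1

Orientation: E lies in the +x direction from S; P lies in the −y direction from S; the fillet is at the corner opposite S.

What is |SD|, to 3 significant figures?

69.1

S is at the origin; S and E share the same y with |SE| = 61.0 and E on the +x side, so E = (61.0, 0.00). S and P share the same x with |SP| = 46.8 and P on the −y side, so P = (0.00, -46.8). The virtual corner opposite S is at (61.0, -46.8). A1 meets ED tangentially, so UD is at right angles to ED and since A1 is tangent to QP there, UQ ⟂ QP, with radius 14.4, so the center U sits 14.4 in from both sides at U = (46.6, -32.4). That places the tangent points at D = (61.0, -32.4) on ED and Q = (46.6, -46.8) on QP. Then |SD| = |D − S| = 69.1.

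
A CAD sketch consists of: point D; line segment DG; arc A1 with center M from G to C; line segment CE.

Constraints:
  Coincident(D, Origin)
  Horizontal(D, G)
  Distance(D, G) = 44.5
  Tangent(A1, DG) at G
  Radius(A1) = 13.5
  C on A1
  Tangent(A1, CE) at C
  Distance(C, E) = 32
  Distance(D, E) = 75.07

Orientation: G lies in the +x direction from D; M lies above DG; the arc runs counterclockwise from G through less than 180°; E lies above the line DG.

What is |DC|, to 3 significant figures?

59.3

D is at the origin; DG is horizontal with |DG| = 44.5 and G on the +x side, so G = (44.5, 0.00). A1 meets DG tangentially, so MG is at right angles to DG, so M = G + (0, 13.5) = (44.5, 13.5). Since MC ⟂ CE (tangency), |ME| = √(13.5² + 32.0²) = 34.7 regardless of where C sits on A1. So E lies on both circle(D, 75.07) and circle(M, 34.7); the above-DG intersection is E = (60.6, 44.3). C is the foot of the tangent from E: C = (58.0, 12.4).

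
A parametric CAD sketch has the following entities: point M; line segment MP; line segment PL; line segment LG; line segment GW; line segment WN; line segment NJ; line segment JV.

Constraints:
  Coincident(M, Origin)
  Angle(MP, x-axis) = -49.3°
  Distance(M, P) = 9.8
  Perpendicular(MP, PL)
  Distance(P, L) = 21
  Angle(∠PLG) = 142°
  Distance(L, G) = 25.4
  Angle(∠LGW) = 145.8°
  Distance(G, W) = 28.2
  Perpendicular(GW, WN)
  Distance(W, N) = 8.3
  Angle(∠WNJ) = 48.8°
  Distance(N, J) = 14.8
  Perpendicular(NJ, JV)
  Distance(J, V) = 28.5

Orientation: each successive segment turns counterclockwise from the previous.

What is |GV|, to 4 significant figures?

42.52

∠WNJ = 48.8° gives NJ at -25.90° from the x-axis; with |NJ| = 14.8, J = (21.98, 47.45). NJ ⟂ JV, so JV runs at 64.10°; with |JV| = 28.5, V = (34.43, 73.09). Then |GV| = |V − G| = 42.52.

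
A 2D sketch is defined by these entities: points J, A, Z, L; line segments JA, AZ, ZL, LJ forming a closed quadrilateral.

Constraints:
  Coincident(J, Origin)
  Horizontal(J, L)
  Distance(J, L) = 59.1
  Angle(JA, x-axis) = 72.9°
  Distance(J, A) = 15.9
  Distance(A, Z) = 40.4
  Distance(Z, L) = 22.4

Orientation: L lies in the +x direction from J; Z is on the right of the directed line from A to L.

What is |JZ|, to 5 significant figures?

38.781

J is at the origin; JL is horizontal with |JL| = 59.1 and L in +x, so L = (59.1, 0). JA runs at 72.9° with |JA| = 15.9, so A = (4.6752, 15.197). Z is determined by |AZ| = 40.4 and |ZL| = 22.4 together: it lies at the intersection of circle(A, 40.4) and circle(L, 22.4). With |AL| = 56.507, the foot of the radical line on AL is 38.256 from A and the perpendicular offset is √(40.4² − 38.256²) = 12.987. Taking the right-of-AL solution: Z = (38.029, -7.6000).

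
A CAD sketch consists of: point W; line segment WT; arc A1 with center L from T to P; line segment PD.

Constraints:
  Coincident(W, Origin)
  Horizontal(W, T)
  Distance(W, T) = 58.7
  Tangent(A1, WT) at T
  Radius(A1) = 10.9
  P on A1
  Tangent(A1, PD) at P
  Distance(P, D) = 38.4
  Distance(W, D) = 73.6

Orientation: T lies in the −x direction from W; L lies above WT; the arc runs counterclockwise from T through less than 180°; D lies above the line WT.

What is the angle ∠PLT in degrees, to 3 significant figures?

98.4°

Checks: |WT| = 58.70 ✓; |LP| = 10.90 ✓; ∠(LP, PD) = 90.00° ✓; |PD| = 38.40 ✓; |WD| = 73.60 ✓.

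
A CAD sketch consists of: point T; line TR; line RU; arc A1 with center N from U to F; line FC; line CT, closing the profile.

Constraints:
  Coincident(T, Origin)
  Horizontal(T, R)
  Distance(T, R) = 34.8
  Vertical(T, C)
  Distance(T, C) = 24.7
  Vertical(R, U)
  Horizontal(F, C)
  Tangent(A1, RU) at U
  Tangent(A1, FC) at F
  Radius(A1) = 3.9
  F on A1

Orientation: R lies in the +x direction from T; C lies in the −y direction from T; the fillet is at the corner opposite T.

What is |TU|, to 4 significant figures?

40.54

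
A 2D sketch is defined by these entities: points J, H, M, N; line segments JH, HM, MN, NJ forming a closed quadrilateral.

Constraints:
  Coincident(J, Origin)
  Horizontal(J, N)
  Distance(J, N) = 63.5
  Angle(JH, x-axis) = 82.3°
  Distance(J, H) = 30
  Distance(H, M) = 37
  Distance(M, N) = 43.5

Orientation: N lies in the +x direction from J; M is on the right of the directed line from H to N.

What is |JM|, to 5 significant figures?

20.461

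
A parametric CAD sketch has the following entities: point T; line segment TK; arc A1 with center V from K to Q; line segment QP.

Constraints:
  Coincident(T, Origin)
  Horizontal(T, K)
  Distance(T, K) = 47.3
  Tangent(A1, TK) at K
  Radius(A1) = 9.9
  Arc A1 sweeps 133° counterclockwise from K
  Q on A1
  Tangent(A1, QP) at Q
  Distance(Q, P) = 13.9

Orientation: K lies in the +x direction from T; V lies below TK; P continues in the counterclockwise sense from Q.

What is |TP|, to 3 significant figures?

56.3

On A1, K sits at bearing 90° from V; a 133° counterclockwise sweep puts Q at bearing 223°, so Q = V + 9.9·(cos 223°, sin 223°) = (40.1, -16.7). The tangent condition forces VQ to be normal to QP, so QP runs along (−sin 223°, cos 223°); with |QP| = 13.9, P = (49.5, -26.8). Then |TP| = |P − T| = 56.3.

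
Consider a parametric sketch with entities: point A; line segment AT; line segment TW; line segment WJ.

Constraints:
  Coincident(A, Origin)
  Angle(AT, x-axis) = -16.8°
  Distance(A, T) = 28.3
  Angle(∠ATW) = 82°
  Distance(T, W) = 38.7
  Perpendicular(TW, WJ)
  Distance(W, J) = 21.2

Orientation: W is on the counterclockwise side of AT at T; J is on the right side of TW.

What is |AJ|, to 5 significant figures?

60.261

A is at the origin; AT runs at -16.8° with length 28.3, so T = 28.3·(cos -16.8°, sin -16.8°) = (27.092, -8.1796). ∠ATW = 82.0°, so TW runs at -16.8° + (180° − 82.0°) = 81.200° from the x-axis; with |TW| = 38.7, W = T + 38.7·(cos 81.200°, sin 81.200°) = (33.013, 30.065). The perpendicularity gives WJ at right angles to TW; with |WJ| = 21.2 on the right of TW, J = W + 21.2·(0.98823, -0.15299) = (53.963, 26.822). Then |AJ| = |J − A| = 60.261.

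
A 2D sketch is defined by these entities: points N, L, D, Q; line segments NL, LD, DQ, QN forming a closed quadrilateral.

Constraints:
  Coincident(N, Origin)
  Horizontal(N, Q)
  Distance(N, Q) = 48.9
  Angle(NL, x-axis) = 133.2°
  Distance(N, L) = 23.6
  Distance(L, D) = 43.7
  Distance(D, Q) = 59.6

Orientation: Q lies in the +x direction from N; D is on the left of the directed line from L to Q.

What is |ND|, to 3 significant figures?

50.6

Checks: |NQ| = 48.90 ✓; |NL| = 23.60 ✓; |LD| = 43.70 ✓; |DQ| = 59.60 ✓.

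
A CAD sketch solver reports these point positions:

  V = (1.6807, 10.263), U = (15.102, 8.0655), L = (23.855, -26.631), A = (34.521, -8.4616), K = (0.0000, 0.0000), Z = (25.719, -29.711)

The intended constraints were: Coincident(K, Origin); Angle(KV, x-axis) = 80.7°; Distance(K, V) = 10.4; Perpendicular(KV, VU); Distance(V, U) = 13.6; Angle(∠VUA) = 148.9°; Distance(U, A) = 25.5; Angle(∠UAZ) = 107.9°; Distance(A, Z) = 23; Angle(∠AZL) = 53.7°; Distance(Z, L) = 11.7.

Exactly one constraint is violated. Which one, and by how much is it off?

Distance(Z, L) = 11.7 — off by 8.10.

K = (0.00, 0.00) ✓; KV at 80.70° ✓; |KV| = 10.40 ✓; ∠(KV, VU) = 90.00° ✓; |VU| = 13.60 ✓; ∠VUA = 148.9° ✓; |UA| = 25.50 ✓; ∠UAZ = 107.9° ✓; |AZ| = 23.00 ✓; ∠AZL = 53.68° ✓; |ZL| = 3.600 ✗.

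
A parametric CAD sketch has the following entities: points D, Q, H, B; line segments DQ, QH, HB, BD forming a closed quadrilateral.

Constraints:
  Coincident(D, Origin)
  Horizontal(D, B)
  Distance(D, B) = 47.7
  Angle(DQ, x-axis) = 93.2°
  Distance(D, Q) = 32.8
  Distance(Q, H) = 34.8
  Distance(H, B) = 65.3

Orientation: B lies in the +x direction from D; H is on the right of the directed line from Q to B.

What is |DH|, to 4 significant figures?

17.66

D is at the origin; DB is horizontal with |DB| = 47.7 and B in +x, so B = (47.7, 0). DQ runs at 93.2° with |DQ| = 32.8, so Q = (-1.831, 32.75). H is determined by |QH| = 34.8 and |HB| = 65.3 together: it lies at the intersection of circle(Q, 34.8) and circle(B, 65.3). With |QB| = 59.38, the foot of the radical line on QB is 3.981 from Q and the perpendicular offset is √(34.8² − 3.981²) = 34.57. Taking the right-of-QB solution: H = (-17.58, 1.715).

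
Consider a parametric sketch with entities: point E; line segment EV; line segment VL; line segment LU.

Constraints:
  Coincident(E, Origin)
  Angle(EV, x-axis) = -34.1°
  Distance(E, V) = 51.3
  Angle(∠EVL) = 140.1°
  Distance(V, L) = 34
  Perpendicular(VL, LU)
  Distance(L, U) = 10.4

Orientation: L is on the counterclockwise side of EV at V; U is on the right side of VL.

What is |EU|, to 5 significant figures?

85.185

∠EVL = 140.1°, so VL runs at -34.1° + (180° − 140.1°) = 5.8000° from the x-axis; with |VL| = 34.0, L = V + 34.0·(cos 5.8000°, sin 5.8000°) = (76.305, -25.325). VL is perpendicular to LU; with |LU| = 10.4 on the right of VL, U = L + 10.4·(0.10106, -0.99488) = (77.356, -35.672). Then |EU| = |U − E| = 85.185.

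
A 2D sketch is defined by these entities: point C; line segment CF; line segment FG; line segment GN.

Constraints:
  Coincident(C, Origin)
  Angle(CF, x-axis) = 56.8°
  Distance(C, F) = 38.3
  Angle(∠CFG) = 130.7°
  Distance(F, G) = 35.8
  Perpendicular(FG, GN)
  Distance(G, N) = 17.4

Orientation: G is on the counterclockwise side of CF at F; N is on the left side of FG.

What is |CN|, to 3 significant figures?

61.9

C is at the origin; CF runs at 56.8° with length 38.3, so F = 38.3·(cos 56.8°, sin 56.8°) = (21.0, 32.0). ∠CFG = 130.7°, so FG runs at 56.8° + (180° − 130.7°) = 106° from the x-axis; with |FG| = 35.8, G = F + 35.8·(cos 106°, sin 106°) = (11.0, 66.4). FG ⟂ GN; with |GN| = 17.4 on the left of FG, N = G + 17.4·(-0.961, -0.277) = (-5.67, 61.6). Then |CN| = |N − C| = 61.9.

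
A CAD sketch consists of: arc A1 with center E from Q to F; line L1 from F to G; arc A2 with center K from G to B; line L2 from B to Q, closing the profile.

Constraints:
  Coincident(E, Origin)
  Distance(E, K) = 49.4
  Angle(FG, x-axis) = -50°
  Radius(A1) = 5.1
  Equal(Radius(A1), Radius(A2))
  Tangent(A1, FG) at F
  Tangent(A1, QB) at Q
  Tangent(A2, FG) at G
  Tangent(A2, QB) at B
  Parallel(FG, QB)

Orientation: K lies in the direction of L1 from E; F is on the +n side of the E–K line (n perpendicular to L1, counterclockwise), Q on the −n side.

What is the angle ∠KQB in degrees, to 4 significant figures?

5.894°

The slot axis is L1's direction at -50.0°, so u = (cos -50.0°, sin -50.0°) = (0.6428, -0.7660) and n = (−sin -50.0°, cos -50.0°) = (0.7660, 0.6428). E is at the origin and K lies 49.4 along u from E, so K = 49.4·u = (31.75, -37.84). Tangency of A1 to both parallel lines with radius 5.1 puts F and Q at E ± 5.1·n: F = (3.907, 3.278), Q = (-3.907, -3.278). Equal radii place G and B the same way about K: G = K + 5.1·n = (35.66, -34.56), B = K − 5.1·n = (27.85, -41.12). Then cos ∠KQB = QK·QB / (|QK||QB|), giving 5.894°.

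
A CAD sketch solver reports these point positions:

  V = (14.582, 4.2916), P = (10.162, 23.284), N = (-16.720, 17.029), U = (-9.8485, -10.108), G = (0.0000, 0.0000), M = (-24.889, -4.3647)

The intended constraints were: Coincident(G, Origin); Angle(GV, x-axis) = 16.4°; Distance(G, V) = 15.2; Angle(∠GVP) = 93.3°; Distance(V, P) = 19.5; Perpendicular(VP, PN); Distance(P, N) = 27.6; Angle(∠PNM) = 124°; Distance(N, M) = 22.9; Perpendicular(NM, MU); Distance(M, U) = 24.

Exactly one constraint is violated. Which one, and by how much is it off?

Distance(M, U) = 24 — off by 7.90.

G = (0.00, 0.00) ✓; GV at 16.40° ✓; |GV| = 15.20 ✓; ∠GVP = 93.30° ✓; |VP| = 19.50 ✓; ∠(VP, PN) = 90.00° ✓; |PN| = 27.60 ✓; ∠PNM = 124.0° ✓; |NM| = 22.90 ✓; ∠(NM, MU) = 90.00° ✓; |MU| = 16.10 ✗.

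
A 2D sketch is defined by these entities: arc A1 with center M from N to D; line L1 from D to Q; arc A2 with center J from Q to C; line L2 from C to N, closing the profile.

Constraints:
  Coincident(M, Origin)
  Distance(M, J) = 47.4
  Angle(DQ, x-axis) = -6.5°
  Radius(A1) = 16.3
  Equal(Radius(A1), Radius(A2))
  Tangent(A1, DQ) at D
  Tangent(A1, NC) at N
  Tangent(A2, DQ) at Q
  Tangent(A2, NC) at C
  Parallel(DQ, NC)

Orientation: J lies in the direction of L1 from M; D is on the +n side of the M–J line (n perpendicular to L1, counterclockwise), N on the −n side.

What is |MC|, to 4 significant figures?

50.12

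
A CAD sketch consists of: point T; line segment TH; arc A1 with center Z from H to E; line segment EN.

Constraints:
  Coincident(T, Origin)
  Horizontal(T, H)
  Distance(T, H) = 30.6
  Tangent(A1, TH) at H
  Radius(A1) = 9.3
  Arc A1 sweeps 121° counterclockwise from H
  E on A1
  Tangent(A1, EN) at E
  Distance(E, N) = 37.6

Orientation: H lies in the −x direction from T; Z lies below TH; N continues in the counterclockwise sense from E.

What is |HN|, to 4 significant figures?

47.70

On A1, H sits at bearing 90° from Z; a 121° counterclockwise sweep puts E at bearing 211°, so E = Z + 9.3·(cos 211°, sin 211°) = (-38.57, -14.09). The tangent condition forces ZE to be normal to EN, so EN runs along (−sin 211°, cos 211°); with |EN| = 37.6, N = (-19.21, -46.32). Then |HN| = |N − H| = 47.70.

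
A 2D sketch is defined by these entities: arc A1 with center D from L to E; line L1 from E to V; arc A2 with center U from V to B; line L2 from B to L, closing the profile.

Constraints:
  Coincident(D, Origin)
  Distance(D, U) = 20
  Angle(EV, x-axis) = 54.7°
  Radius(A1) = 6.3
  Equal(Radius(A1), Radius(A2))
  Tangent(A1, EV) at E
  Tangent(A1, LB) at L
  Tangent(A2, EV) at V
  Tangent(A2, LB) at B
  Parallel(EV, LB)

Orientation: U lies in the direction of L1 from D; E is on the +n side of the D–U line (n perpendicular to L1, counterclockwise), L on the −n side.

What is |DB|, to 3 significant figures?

21.0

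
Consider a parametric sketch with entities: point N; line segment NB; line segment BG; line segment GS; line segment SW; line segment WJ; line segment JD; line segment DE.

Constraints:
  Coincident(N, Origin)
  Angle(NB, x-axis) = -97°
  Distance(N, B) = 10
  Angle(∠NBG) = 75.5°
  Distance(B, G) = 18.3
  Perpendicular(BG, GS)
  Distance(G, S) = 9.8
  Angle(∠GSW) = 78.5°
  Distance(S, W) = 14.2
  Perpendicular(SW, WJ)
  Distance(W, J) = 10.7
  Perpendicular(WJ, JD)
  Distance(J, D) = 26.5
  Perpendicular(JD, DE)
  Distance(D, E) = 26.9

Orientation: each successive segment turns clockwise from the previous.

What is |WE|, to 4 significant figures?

31.06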